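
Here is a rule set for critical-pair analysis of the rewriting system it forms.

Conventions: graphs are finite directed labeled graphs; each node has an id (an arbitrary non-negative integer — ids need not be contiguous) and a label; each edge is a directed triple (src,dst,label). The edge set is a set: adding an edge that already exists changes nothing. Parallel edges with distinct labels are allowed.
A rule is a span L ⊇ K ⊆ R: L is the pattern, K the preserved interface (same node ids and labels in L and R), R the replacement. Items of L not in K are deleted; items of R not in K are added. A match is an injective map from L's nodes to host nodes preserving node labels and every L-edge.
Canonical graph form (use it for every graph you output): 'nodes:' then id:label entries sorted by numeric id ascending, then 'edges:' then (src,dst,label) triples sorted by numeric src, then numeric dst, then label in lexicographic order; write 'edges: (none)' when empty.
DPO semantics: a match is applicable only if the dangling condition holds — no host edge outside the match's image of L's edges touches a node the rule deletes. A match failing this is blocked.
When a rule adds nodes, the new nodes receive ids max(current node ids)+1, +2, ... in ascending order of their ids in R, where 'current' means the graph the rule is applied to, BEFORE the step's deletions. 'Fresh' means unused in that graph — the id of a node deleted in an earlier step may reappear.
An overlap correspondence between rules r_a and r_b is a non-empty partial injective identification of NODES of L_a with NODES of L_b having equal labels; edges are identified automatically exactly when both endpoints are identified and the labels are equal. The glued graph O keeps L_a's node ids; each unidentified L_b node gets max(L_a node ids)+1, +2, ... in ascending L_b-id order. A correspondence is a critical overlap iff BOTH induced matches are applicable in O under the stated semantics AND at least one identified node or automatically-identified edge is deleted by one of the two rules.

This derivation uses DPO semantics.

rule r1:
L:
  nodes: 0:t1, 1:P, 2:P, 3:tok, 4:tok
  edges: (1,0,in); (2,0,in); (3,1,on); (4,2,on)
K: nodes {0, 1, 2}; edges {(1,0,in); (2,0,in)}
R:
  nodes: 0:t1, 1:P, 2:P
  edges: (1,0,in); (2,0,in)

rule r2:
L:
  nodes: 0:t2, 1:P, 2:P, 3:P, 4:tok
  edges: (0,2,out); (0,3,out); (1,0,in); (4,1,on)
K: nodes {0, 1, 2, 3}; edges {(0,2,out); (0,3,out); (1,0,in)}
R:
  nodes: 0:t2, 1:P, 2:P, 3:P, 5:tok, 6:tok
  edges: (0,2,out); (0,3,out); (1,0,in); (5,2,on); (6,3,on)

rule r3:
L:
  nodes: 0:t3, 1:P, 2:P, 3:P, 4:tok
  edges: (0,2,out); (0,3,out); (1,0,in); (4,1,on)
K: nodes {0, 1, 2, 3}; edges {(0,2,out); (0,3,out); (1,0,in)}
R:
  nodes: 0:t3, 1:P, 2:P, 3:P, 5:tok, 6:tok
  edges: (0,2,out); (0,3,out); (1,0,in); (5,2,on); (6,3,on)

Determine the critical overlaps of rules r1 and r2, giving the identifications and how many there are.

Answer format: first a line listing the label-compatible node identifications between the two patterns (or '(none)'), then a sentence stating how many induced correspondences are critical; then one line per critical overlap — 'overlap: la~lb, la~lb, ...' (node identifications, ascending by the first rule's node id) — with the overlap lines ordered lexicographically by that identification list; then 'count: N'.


label-compatible node identifications between L(r1) and L(r2): 1~1, 1~2, 1~3, 2~1, 2~2, 2~3, 3~4, 4~4
6 of the induced correspondences are critical overlaps of r1 and r2.
overlap: 1~1, 2~2, 3~4
overlap: 1~1, 2~3, 3~4
overlap: 1~1, 3~4
overlap: 1~2, 2~1, 4~4
overlap: 1~3, 2~1, 4~4
overlap: 2~1, 4~4
count: 6


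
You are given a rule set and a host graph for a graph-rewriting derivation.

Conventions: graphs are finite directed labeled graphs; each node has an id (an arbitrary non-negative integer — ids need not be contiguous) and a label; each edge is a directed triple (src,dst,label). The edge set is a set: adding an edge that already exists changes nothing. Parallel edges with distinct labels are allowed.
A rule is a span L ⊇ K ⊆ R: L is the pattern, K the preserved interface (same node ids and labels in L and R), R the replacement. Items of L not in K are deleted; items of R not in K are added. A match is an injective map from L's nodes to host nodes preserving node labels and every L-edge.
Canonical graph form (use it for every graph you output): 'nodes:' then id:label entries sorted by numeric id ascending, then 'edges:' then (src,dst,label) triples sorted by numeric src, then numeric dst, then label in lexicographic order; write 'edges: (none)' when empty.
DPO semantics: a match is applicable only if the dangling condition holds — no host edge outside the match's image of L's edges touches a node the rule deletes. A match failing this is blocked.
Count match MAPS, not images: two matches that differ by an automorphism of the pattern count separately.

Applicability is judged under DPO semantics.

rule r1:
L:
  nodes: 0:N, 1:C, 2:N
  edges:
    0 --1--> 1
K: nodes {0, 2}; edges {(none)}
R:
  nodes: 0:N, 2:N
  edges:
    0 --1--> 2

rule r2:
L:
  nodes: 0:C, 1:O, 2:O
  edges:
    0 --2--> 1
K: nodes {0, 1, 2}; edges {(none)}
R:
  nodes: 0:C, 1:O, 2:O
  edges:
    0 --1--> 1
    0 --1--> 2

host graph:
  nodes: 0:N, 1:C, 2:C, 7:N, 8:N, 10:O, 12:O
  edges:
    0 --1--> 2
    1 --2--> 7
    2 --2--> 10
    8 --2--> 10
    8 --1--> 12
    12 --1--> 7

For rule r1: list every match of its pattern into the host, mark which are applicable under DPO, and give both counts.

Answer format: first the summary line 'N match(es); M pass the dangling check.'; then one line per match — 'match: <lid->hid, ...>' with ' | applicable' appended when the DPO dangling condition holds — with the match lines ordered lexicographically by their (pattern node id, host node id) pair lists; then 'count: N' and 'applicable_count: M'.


2 match(es); 0 pass the dangling check.
match: 0->0, 1->2, 2->7
match: 0->0, 1->2, 2->8
count: 2
applicable_count: 0


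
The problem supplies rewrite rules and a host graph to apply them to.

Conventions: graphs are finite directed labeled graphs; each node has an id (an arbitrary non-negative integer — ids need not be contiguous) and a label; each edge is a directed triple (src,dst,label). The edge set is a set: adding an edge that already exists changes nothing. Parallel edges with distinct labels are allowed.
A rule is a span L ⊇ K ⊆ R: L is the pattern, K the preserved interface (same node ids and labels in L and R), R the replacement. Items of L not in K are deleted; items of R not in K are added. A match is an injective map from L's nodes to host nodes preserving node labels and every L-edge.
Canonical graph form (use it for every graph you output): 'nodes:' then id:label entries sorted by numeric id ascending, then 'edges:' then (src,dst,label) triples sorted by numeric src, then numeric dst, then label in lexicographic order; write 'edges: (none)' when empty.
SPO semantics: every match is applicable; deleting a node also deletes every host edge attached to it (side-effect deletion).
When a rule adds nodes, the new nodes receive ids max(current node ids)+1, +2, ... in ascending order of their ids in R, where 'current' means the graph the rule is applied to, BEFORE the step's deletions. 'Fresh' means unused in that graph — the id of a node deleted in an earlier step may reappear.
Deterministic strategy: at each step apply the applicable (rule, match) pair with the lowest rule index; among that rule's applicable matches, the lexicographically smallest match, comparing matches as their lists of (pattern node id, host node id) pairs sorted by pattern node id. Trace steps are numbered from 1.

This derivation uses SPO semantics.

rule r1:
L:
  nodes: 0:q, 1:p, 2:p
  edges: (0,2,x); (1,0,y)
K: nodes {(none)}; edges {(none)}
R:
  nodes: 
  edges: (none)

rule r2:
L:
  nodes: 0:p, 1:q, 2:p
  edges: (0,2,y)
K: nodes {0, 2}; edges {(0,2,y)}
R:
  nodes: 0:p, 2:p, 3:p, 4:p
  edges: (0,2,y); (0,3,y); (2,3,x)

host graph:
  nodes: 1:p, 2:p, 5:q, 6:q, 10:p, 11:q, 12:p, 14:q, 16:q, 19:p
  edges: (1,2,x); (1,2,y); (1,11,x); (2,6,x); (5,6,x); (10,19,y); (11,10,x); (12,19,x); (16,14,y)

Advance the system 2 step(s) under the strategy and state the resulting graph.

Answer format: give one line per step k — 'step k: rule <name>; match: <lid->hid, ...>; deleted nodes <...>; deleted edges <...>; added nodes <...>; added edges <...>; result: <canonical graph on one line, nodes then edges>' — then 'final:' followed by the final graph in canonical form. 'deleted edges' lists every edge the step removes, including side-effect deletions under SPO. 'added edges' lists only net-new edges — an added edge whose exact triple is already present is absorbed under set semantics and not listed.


step 1: rule r2; match: 0->1, 1->5, 2->2; deleted nodes 5; deleted edges (5,6,x); added nodes 20, 21; added edges (1,20,y); (2,20,x); result: nodes: 1:p, 2:p, 6:q, 10:p, 11:q, 12:p, 14:q, 16:q, 19:p, 20:p, 21:p edges: (1,2,x); (1,2,y); (1,11,x); (1,20,y); (2,6,x); (2,20,x); (10,19,y); (11,10,x); (12,19,x); (16,14,y)
step 2: rule r2; match: 0->1, 1->6, 2->2; deleted nodes 6; deleted edges (2,6,x); added nodes 22, 23; added edges (1,22,y); (2,22,x); result: nodes: 1:p, 2:p, 10:p, 11:q, 12:p, 14:q, 16:q, 19:p, 20:p, 21:p, 22:p, 23:p edges: (1,2,x); (1,2,y); (1,11,x); (1,20,y); (1,22,y); (2,20,x); (2,22,x); (10,19,y); (11,10,x); (12,19,x); (16,14,y)
final:
nodes: 1:p, 2:p, 10:p, 11:q, 12:p, 14:q, 16:q, 19:p, 20:p, 21:p, 22:p, 23:p
edges: (1,2,x); (1,2,y); (1,11,x); (1,20,y); (1,22,y); (2,20,x); (2,22,x); (10,19,y); (11,10,x); (12,19,x); (16,14,y)


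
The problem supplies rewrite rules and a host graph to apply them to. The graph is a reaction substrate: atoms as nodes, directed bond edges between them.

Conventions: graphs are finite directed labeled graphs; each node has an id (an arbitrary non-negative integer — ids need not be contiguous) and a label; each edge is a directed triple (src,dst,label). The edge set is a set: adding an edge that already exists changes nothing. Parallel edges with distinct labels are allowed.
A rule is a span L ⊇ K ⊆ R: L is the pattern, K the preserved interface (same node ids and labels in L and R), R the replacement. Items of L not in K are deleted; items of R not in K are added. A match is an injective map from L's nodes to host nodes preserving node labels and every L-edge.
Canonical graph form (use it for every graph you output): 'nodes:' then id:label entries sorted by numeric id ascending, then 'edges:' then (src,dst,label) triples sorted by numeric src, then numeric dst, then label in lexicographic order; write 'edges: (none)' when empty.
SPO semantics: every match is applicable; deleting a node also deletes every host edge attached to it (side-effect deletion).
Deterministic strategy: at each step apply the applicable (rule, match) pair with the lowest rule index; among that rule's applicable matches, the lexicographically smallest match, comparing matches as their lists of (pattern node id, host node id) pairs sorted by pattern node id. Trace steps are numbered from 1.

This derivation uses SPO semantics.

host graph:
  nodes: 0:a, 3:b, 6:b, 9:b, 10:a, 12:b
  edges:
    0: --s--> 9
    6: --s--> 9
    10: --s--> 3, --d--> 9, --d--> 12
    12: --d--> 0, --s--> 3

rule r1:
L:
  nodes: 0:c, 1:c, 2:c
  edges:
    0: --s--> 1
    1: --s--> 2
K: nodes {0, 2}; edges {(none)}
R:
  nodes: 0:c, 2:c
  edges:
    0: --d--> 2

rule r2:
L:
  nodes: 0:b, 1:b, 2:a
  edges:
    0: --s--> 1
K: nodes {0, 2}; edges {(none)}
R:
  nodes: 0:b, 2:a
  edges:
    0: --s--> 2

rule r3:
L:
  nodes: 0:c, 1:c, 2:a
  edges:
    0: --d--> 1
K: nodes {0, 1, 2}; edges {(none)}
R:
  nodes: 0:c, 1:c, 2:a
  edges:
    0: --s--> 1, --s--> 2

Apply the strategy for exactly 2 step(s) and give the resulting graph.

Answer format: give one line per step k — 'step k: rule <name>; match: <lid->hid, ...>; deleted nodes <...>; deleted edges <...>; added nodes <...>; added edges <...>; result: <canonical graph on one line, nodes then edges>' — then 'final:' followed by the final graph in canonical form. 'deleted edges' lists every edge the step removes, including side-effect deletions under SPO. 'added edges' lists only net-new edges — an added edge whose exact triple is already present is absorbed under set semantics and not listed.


step 1: rule r2; match: 0->6, 1->9, 2->0; deleted nodes 9; deleted edges (0,9,s); (6,9,s); (10,9,d); added nodes (none); added edges (6,0,s); result: nodes: 0:a, 3:b, 6:b, 10:a, 12:b edges: (6,0,s); (10,3,s); (10,12,d); (12,0,d); (12,3,s)
step 2: rule r2; match: 0->12, 1->3, 2->0; deleted nodes 3; deleted edges (10,3,s); (12,3,s); added nodes (none); added edges (12,0,s); result: nodes: 0:a, 6:b, 10:a, 12:b edges: (6,0,s); (10,12,d); (12,0,d); (12,0,s)
final:
nodes: 0:a, 6:b, 10:a, 12:b
edges: (6,0,s); (10,12,d); (12,0,d); (12,0,s)


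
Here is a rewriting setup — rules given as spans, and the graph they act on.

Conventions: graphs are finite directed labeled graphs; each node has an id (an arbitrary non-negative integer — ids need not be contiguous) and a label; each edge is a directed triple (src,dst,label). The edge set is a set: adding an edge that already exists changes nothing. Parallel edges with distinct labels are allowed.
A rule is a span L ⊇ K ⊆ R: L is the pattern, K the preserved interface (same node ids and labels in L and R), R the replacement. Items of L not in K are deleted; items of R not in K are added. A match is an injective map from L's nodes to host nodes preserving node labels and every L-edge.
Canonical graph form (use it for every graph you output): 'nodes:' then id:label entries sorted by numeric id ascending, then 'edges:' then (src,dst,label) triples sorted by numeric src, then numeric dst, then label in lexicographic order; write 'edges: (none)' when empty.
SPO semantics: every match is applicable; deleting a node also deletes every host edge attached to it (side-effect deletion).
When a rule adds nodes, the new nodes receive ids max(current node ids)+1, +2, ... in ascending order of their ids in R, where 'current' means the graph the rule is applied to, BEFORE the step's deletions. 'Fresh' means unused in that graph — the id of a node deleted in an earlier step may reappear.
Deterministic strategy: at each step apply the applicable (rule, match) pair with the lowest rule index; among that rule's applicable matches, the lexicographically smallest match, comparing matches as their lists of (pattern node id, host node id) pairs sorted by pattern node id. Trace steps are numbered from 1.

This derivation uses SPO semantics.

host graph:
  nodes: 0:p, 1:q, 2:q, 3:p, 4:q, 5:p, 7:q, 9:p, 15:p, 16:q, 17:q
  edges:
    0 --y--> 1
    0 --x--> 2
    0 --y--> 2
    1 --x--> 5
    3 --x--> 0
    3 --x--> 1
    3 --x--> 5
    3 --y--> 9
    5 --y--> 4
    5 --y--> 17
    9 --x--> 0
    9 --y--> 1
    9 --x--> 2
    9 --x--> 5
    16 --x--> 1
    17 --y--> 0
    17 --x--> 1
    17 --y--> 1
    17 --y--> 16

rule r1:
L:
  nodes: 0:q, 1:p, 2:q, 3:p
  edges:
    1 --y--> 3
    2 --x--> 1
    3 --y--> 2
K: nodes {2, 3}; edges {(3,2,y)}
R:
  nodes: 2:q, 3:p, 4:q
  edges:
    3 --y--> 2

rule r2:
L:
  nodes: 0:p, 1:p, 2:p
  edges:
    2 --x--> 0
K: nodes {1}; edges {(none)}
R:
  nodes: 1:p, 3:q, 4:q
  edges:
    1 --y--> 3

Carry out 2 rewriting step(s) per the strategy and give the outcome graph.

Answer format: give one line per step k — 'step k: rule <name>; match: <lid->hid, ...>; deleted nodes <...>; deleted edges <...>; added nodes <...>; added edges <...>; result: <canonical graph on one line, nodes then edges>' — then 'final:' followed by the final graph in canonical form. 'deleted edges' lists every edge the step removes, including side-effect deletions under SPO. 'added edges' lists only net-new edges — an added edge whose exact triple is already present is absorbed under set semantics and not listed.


step 1: rule r2; match: 0->0, 1->3, 2->9; deleted nodes 0, 9; deleted edges (0,1,y); (0,2,x); (0,2,y); (3,0,x); (3,9,y); (9,0,x); (9,1,y); (9,2,x); (9,5,x); (17,0,y); added nodes 18, 19; added edges (3,18,y); result: nodes: 1:q, 2:q, 3:p, 4:q, 5:p, 7:q, 15:p, 16:q, 17:q, 18:q, 19:q edges: (1,5,x); (3,1,x); (3,5,x); (3,18,y); (5,4,y); (5,17,y); (16,1,x); (17,1,x); (17,1,y); (17,16,y)
step 2: rule r2; match: 0->5, 1->15, 2->3; deleted nodes 3, 5; deleted edges (1,5,x); (3,1,x); (3,5,x); (3,18,y); (5,4,y); (5,17,y); added nodes 20, 21; added edges (15,20,y); result: nodes: 1:q, 2:q, 4:q, 7:q, 15:p, 16:q, 17:q, 18:q, 19:q, 20:q, 21:q edges: (15,20,y); (16,1,x); (17,1,x); (17,1,y); (17,16,y)
final:
nodes: 1:q, 2:q, 4:q, 7:q, 15:p, 16:q, 17:q, 18:q, 19:q, 20:q, 21:q
edges: (15,20,y); (16,1,x); (17,1,x); (17,1,y); (17,16,y)


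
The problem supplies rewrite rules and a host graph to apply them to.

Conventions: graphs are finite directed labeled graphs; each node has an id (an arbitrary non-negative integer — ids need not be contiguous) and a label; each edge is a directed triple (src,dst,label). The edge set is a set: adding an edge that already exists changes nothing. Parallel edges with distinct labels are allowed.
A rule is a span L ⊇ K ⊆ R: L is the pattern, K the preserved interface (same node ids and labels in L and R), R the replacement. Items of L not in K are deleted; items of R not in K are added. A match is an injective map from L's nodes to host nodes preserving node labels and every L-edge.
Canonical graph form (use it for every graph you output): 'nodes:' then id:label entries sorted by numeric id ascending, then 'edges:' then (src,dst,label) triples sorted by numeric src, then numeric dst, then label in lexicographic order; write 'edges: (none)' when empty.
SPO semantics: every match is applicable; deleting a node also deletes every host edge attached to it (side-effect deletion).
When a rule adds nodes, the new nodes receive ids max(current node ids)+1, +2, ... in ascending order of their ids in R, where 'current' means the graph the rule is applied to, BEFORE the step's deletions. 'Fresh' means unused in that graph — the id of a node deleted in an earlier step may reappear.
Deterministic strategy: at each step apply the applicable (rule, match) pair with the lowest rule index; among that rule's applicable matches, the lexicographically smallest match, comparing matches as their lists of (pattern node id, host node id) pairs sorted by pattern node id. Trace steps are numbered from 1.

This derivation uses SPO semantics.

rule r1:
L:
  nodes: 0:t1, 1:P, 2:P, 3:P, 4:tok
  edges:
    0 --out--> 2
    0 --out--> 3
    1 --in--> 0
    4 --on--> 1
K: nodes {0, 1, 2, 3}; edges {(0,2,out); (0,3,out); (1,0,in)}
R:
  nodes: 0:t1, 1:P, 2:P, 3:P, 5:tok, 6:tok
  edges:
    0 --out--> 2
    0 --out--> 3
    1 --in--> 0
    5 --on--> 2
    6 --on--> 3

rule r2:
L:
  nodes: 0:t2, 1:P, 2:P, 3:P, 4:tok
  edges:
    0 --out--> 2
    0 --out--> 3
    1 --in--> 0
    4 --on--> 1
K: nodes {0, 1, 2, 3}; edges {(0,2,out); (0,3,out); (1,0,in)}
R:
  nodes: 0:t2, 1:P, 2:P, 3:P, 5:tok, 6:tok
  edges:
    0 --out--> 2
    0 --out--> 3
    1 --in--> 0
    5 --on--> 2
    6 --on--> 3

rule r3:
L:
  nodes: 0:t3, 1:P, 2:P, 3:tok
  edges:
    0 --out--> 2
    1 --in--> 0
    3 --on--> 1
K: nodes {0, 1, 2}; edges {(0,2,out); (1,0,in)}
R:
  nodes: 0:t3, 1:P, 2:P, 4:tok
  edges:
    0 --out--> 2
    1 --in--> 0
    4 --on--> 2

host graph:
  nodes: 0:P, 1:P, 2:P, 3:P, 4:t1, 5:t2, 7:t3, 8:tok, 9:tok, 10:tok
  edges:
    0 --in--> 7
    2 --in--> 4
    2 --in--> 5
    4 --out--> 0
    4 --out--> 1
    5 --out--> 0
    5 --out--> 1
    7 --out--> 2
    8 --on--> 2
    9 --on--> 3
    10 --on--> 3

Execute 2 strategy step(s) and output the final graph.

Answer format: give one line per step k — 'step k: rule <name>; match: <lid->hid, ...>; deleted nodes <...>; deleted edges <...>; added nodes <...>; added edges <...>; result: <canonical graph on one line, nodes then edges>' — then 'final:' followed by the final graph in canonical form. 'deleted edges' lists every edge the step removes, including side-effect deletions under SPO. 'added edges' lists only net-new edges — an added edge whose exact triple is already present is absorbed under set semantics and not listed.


step 1: rule r1; match: 0->4, 1->2, 2->0, 3->1, 4->8; deleted nodes 8; deleted edges (8,2,on); added nodes 11, 12; added edges (11,0,on); (12,1,on); result: nodes: 0:P, 1:P, 2:P, 3:P, 4:t1, 5:t2, 7:t3, 9:tok, 10:tok, 11:tok, 12:tok edges: (0,7,in); (2,4,in); (2,5,in); (4,0,out); (4,1,out); (5,0,out); (5,1,out); (7,2,out); (9,3,on); (10,3,on); (11,0,on); (12,1,on)
step 2: rule r3; match: 0->7, 1->0, 2->2, 3->11; deleted nodes 11; deleted edges (11,0,on); added nodes 13; added edges (13,2,on); result: nodes: 0:P, 1:P, 2:P, 3:P, 4:t1, 5:t2, 7:t3, 9:tok, 10:tok, 12:tok, 13:tok edges: (0,7,in); (2,4,in); (2,5,in); (4,0,out); (4,1,out); (5,0,out); (5,1,out); (7,2,out); (9,3,on); (10,3,on); (12,1,on); (13,2,on)
final:
nodes: 0:P, 1:P, 2:P, 3:P, 4:t1, 5:t2, 7:t3, 9:tok, 10:tok, 12:tok, 13:tok
edges: (0,7,in); (2,4,in); (2,5,in); (4,0,out); (4,1,out); (5,0,out); (5,1,out); (7,2,out); (9,3,on); (10,3,on); (12,1,on); (13,2,on)


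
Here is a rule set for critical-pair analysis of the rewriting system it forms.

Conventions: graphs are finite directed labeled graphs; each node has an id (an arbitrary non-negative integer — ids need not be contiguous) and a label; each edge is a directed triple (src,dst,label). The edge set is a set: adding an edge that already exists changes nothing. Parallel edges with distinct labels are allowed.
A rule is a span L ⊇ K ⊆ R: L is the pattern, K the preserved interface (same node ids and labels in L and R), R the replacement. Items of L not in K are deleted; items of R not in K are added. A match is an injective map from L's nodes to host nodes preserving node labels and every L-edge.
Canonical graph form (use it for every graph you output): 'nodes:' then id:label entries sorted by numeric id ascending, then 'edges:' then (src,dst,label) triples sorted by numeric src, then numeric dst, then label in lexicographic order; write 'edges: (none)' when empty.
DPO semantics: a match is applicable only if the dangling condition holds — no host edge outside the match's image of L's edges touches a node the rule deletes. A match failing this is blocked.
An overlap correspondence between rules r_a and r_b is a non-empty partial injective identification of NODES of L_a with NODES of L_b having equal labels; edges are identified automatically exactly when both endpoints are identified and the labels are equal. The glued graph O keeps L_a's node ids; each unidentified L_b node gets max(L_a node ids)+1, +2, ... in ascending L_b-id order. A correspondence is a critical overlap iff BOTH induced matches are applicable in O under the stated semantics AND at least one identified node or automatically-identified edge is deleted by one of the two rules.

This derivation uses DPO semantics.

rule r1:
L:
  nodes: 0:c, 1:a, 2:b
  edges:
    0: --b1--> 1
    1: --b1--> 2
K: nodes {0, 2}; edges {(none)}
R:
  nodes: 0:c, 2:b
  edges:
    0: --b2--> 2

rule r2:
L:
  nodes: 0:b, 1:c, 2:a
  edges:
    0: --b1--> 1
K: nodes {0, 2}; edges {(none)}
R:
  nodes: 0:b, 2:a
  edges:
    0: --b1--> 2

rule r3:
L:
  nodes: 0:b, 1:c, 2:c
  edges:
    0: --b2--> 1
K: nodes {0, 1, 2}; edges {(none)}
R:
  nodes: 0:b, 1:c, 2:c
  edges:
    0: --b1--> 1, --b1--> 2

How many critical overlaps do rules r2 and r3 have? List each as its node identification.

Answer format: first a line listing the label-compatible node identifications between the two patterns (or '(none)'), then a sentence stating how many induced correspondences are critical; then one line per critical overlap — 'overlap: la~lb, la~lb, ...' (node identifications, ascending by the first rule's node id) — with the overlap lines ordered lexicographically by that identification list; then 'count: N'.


label-compatible node identifications between L(r2) and L(r3): 0~0, 1~1, 1~2
2 of the induced correspondences are critical overlaps of r2 and r3.
overlap: 0~0, 1~2
overlap: 1~2
count: 2


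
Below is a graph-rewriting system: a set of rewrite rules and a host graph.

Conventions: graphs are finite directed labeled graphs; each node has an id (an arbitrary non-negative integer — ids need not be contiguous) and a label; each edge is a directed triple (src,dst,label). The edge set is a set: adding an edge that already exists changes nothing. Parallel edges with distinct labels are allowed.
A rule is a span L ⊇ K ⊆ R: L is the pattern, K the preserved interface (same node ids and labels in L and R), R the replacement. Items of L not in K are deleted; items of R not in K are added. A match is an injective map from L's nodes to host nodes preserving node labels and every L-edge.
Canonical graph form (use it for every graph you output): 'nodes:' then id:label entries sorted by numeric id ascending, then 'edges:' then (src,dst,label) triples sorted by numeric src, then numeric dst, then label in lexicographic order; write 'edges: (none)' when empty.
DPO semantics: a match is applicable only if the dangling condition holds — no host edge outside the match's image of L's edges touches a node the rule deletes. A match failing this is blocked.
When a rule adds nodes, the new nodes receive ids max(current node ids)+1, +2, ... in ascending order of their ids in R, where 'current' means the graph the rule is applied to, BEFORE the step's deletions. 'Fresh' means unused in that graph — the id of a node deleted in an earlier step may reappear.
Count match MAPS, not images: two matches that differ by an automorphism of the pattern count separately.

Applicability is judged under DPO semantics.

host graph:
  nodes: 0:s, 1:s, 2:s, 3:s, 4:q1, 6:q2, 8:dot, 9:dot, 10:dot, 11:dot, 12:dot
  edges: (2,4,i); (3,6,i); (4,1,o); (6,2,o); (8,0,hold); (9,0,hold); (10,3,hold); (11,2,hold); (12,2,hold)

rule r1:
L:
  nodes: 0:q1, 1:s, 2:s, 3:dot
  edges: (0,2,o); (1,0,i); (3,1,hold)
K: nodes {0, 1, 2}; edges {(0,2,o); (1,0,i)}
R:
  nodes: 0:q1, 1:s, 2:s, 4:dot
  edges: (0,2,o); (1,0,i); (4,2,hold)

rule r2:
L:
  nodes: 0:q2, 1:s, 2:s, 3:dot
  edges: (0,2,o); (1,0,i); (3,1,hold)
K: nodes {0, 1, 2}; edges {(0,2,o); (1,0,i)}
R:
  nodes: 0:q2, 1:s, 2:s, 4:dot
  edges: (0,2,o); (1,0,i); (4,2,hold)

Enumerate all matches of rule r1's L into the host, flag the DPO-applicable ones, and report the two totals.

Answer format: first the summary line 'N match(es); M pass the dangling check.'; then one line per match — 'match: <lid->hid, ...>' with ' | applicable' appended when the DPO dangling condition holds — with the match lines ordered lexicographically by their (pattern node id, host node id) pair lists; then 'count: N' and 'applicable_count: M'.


2 match(es); 2 pass the dangling check.
match: 0->4, 1->2, 2->1, 3->11 | applicable
match: 0->4, 1->2, 2->1, 3->12 | applicable
count: 2
applicable_count: 2


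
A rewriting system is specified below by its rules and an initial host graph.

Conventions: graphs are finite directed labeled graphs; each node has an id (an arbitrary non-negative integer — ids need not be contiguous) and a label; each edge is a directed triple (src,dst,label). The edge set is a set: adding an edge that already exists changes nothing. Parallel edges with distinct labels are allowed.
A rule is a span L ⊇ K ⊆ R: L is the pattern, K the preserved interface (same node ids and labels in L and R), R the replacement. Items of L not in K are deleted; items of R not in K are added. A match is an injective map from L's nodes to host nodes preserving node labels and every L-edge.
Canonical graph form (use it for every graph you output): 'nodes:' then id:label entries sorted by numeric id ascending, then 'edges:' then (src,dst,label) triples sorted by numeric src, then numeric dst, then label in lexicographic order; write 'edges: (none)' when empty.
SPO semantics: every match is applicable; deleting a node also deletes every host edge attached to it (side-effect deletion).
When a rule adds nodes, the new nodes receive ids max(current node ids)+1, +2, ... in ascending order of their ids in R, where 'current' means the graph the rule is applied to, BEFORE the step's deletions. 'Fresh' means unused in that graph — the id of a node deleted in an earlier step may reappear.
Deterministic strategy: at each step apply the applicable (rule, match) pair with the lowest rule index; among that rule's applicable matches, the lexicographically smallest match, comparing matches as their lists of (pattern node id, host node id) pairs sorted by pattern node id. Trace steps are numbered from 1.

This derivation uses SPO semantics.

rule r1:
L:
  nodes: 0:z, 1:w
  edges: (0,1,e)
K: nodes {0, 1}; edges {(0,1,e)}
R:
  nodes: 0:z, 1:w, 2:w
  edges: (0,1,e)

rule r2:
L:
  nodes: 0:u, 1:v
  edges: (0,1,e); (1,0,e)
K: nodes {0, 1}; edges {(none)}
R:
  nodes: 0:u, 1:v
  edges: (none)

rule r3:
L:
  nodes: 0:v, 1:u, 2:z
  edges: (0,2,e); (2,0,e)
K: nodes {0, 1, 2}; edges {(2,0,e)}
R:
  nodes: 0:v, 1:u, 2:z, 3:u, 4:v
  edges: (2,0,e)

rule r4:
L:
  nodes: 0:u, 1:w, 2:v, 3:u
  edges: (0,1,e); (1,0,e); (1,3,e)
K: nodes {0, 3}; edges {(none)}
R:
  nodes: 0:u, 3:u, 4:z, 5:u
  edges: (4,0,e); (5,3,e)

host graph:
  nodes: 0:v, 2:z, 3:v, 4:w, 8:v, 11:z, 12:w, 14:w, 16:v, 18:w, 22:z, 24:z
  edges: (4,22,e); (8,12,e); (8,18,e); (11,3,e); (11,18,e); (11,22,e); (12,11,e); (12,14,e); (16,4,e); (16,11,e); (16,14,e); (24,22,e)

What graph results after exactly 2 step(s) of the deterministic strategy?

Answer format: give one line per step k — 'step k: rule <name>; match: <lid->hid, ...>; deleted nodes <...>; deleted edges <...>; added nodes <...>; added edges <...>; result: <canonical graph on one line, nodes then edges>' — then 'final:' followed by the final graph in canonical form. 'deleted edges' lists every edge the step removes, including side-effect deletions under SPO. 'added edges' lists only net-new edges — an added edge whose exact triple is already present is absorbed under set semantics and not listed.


step 1: rule r1; match: 0->11, 1->18; deleted nodes (none); deleted edges (none); added nodes 25; added edges (none); result: nodes: 0:v, 2:z, 3:v, 4:w, 8:v, 11:z, 12:w, 14:w, 16:v, 18:w, 22:z, 24:z, 25:w edges: (4,22,e); (8,12,e); (8,18,e); (11,3,e); (11,18,e); (11,22,e); (12,11,e); (12,14,e); (16,4,e); (16,11,e); (16,14,e); (24,22,e)
step 2: rule r1; match: 0->11, 1->18; deleted nodes (none); deleted edges (none); added nodes 26; added edges (none); result: nodes: 0:v, 2:z, 3:v, 4:w, 8:v, 11:z, 12:w, 14:w, 16:v, 18:w, 22:z, 24:z, 25:w, 26:w edges: (4,22,e); (8,12,e); (8,18,e); (11,3,e); (11,18,e); (11,22,e); (12,11,e); (12,14,e); (16,4,e); (16,11,e); (16,14,e); (24,22,e)
final:
nodes: 0:v, 2:z, 3:v, 4:w, 8:v, 11:z, 12:w, 14:w, 16:v, 18:w, 22:z, 24:z, 25:w, 26:w
edges: (4,22,e); (8,12,e); (8,18,e); (11,3,e); (11,18,e); (11,22,e); (12,11,e); (12,14,e); (16,4,e); (16,11,e); (16,14,e); (24,22,e)


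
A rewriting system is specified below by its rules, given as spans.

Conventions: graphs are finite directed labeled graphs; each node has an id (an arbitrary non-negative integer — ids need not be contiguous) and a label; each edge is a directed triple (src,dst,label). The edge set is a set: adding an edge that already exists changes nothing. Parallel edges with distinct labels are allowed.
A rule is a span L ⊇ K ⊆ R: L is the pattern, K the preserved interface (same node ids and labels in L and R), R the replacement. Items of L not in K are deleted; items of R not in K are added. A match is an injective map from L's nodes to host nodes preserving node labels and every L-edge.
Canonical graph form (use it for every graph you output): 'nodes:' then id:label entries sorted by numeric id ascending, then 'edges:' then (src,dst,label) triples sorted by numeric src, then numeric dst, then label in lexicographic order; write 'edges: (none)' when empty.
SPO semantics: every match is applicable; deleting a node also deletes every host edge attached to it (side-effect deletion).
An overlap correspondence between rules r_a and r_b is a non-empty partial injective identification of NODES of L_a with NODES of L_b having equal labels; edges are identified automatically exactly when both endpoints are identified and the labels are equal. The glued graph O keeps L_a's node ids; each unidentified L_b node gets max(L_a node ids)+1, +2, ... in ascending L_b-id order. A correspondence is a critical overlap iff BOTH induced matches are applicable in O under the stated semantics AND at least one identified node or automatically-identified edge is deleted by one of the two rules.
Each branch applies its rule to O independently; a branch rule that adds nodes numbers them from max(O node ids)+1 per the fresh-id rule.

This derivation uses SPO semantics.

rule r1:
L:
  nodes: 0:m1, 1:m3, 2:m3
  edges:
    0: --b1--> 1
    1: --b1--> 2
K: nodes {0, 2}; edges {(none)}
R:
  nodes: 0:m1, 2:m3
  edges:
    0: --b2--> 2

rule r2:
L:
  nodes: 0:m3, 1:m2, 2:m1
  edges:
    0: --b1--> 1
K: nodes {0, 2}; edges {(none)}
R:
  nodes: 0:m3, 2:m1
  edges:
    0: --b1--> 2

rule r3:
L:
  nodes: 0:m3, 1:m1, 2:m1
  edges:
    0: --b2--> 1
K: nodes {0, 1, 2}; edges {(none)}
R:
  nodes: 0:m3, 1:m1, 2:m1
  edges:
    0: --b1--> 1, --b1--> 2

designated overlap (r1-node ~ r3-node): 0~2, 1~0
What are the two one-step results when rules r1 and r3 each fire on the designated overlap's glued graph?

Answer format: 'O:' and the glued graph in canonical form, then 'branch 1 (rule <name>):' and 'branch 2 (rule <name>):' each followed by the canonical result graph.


O:
nodes: 0:m1, 1:m3, 2:m3, 3:m1
edges: (0,1,b1); (1,2,b1); (1,3,b2)
branch 1 (rule r1):
nodes: 0:m1, 2:m3, 3:m1
edges: (0,2,b2)
branch 2 (rule r3):
nodes: 0:m1, 1:m3, 2:m3, 3:m1
edges: (0,1,b1); (1,0,b1); (1,2,b1); (1,3,b1)


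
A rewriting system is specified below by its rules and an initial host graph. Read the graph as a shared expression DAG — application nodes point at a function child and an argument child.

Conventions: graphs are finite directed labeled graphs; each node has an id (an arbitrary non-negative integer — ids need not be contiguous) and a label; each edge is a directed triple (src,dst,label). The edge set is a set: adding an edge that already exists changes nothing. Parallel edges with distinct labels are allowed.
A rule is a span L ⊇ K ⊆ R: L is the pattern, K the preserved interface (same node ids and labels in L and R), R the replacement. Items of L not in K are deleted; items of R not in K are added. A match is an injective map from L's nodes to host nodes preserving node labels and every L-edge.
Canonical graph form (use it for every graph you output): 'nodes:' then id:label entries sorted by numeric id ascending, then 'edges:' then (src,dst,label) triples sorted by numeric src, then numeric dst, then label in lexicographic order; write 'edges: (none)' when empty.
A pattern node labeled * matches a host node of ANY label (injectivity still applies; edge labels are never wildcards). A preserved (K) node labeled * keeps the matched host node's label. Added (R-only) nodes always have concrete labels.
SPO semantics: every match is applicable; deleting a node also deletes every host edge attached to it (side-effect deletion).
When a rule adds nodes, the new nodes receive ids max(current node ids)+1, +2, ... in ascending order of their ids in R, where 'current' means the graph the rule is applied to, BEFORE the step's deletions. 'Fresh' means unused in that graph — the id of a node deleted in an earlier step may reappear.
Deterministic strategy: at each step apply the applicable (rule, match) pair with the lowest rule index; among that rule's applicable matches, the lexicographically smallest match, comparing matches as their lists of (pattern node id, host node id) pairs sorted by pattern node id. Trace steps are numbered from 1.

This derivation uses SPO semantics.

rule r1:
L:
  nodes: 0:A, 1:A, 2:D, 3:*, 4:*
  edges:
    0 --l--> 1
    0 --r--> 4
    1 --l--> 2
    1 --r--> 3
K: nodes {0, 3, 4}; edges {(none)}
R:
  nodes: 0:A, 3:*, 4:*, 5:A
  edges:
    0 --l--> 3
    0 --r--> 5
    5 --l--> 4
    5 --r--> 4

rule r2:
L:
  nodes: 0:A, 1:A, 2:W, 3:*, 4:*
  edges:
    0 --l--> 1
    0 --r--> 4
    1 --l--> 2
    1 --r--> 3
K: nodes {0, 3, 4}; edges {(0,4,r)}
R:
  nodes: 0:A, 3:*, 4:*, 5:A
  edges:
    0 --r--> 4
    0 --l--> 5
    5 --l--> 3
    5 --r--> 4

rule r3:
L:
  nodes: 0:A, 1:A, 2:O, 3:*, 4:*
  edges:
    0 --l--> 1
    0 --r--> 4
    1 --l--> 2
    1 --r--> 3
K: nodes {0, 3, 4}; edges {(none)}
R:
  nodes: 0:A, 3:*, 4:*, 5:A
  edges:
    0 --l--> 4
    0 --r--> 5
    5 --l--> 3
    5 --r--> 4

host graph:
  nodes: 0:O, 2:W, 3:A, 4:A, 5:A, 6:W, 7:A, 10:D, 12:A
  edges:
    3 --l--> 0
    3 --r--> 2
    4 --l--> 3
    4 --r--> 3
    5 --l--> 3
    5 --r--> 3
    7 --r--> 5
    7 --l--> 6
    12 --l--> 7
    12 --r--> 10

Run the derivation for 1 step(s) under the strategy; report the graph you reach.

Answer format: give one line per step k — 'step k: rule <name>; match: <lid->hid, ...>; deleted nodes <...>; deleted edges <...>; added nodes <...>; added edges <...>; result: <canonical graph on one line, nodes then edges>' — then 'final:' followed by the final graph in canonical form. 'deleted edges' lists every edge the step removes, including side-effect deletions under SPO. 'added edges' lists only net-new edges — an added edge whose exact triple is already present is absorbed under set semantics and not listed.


step 1: rule r2; match: 0->12, 1->7, 2->6, 3->5, 4->10; deleted nodes 6, 7; deleted edges (7,5,r); (7,6,l); (12,7,l); added nodes 13; added edges (12,13,l); (13,5,l); (13,10,r); result: nodes: 0:O, 2:W, 3:A, 4:A, 5:A, 10:D, 12:A, 13:A edges: (3,0,l); (3,2,r); (4,3,l); (4,3,r); (5,3,l); (5,3,r); (12,10,r); (12,13,l); (13,5,l); (13,10,r)
final:
nodes: 0:O, 2:W, 3:A, 4:A, 5:A, 10:D, 12:A, 13:A
edges: (3,0,l); (3,2,r); (4,3,l); (4,3,r); (5,3,l); (5,3,r); (12,10,r); (12,13,l); (13,5,l); (13,10,r)


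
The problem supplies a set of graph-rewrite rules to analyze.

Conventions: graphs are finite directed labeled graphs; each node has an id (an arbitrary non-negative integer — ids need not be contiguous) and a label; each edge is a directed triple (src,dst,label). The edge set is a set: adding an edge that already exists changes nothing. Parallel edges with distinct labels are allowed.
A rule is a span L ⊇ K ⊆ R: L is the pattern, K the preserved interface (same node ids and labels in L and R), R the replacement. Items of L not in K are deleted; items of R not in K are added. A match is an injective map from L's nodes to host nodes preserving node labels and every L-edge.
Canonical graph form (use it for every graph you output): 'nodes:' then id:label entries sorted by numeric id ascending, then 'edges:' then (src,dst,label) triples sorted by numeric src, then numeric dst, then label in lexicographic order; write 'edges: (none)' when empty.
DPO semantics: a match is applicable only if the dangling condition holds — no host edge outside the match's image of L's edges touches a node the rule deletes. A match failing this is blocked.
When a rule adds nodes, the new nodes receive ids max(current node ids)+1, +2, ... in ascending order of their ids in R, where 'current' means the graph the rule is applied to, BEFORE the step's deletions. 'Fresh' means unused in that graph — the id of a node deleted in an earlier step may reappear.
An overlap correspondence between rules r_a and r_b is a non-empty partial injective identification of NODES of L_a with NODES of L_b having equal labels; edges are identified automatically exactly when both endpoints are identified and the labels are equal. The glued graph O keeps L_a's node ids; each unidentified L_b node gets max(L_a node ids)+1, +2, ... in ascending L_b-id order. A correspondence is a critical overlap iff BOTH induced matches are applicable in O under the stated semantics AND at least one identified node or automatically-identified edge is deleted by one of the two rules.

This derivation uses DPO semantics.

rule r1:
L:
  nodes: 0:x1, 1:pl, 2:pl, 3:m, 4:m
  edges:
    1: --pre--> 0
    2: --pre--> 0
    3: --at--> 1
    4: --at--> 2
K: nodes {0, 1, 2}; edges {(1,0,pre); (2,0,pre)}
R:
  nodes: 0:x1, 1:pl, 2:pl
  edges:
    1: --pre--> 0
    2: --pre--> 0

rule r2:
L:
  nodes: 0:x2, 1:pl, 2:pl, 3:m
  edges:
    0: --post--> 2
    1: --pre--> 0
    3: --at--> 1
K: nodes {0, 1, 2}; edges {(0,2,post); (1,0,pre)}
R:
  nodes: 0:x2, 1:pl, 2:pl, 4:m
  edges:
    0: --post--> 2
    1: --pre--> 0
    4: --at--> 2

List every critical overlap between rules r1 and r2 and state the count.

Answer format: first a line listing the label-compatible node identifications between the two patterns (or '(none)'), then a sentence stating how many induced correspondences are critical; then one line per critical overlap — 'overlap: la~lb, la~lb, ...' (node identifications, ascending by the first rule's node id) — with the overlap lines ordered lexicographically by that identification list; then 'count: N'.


label-compatible node identifications between L(r1) and L(r2): 1~1, 1~2, 2~1, 2~2, 3~3, 4~3
4 of the induced correspondences are critical overlaps of r1 and r2.
overlap: 1~1, 2~2, 3~3
overlap: 1~1, 3~3
overlap: 1~2, 2~1, 4~3
overlap: 2~1, 4~3
count: 4
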